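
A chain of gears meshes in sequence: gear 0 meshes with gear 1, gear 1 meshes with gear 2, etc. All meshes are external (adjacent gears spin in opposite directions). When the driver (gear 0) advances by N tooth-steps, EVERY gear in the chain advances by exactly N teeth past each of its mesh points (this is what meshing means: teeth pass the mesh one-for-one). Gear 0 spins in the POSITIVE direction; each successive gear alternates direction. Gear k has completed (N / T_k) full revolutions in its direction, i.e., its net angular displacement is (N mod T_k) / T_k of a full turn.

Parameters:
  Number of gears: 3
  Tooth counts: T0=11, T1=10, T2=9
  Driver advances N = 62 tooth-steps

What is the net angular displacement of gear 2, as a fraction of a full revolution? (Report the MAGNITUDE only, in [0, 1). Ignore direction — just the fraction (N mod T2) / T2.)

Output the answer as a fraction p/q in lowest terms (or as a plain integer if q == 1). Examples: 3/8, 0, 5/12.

Chain of 3 gears, tooth counts: [11, 10, 9]
  gear 0: T0=11, direction=positive, advance = 62 mod 11 = 7 teeth = 7/11 turn
  gear 1: T1=10, direction=negative, advance = 62 mod 10 = 2 teeth = 2/10 turn
  gear 2: T2=9, direction=positive, advance = 62 mod 9 = 8 teeth = 8/9 turn
Gear 2: 62 mod 9 = 8
Fraction = 8 / 9 = 8/9 (gcd(8,9)=1) = 8/9

Answer: 8/9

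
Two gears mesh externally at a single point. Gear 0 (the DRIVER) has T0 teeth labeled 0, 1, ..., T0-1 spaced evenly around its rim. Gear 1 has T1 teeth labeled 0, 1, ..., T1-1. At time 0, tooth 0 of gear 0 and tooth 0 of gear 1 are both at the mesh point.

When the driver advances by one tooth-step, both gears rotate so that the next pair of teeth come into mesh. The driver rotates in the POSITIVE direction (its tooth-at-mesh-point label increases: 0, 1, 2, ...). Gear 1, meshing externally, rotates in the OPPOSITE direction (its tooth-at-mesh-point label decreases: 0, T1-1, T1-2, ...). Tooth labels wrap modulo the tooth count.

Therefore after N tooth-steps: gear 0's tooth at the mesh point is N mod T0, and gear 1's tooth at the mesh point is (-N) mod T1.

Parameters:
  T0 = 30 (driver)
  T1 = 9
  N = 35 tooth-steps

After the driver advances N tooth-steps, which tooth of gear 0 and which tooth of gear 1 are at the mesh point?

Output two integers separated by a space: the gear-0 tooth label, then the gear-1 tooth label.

Answer: 5 1

Derivation:
Gear 0 (driver, T0=30): tooth at mesh = N mod T0
  35 = 1 * 30 + 5, so 35 mod 30 = 5
  gear 0 tooth = 5
Gear 1 (driven, T1=9): tooth at mesh = (-N) mod T1
  35 = 3 * 9 + 8, so 35 mod 9 = 8
  (-35) mod 9 = (-8) mod 9 = 9 - 8 = 1
Mesh after 35 steps: gear-0 tooth 5 meets gear-1 tooth 1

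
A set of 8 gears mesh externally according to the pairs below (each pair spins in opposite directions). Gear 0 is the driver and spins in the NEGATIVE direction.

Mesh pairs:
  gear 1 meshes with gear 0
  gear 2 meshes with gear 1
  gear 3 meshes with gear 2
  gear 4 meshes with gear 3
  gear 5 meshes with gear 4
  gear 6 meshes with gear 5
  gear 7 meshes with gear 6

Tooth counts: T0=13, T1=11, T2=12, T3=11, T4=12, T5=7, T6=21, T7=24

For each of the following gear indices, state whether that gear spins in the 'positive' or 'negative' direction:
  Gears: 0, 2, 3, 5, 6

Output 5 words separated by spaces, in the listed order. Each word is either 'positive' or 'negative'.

Gear 0 (driver): negative (depth 0)
  gear 1: meshes with gear 0 -> depth 1 -> positive (opposite of gear 0)
  gear 2: meshes with gear 1 -> depth 2 -> negative (opposite of gear 1)
  gear 3: meshes with gear 2 -> depth 3 -> positive (opposite of gear 2)
  gear 4: meshes with gear 3 -> depth 4 -> negative (opposite of gear 3)
  gear 5: meshes with gear 4 -> depth 5 -> positive (opposite of gear 4)
  gear 6: meshes with gear 5 -> depth 6 -> negative (opposite of gear 5)
  gear 7: meshes with gear 6 -> depth 7 -> positive (opposite of gear 6)
Queried indices 0, 2, 3, 5, 6 -> negative, negative, positive, positive, negative

Answer: negative negative positive positive negative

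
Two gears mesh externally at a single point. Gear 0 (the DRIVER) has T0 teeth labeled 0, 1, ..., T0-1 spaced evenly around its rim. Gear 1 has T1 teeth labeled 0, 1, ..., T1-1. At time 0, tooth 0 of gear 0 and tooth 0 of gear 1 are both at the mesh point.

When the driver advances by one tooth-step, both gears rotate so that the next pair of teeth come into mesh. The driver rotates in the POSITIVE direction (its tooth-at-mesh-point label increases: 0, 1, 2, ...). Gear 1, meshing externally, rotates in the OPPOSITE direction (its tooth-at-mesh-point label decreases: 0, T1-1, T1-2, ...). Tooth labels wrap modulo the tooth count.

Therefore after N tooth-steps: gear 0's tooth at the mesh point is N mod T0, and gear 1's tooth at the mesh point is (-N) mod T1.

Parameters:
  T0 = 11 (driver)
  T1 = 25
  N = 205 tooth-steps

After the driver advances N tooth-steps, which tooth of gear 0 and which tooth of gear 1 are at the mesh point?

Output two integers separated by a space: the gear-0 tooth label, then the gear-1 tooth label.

Answer: 7 20

Derivation:
Gear 0 (driver, T0=11): tooth at mesh = N mod T0
  205 = 18 * 11 + 7, so 205 mod 11 = 7
  gear 0 tooth = 7
Gear 1 (driven, T1=25): tooth at mesh = (-N) mod T1
  205 = 8 * 25 + 5, so 205 mod 25 = 5
  (-205) mod 25 = (-5) mod 25 = 25 - 5 = 20
Mesh after 205 steps: gear-0 tooth 7 meets gear-1 tooth 20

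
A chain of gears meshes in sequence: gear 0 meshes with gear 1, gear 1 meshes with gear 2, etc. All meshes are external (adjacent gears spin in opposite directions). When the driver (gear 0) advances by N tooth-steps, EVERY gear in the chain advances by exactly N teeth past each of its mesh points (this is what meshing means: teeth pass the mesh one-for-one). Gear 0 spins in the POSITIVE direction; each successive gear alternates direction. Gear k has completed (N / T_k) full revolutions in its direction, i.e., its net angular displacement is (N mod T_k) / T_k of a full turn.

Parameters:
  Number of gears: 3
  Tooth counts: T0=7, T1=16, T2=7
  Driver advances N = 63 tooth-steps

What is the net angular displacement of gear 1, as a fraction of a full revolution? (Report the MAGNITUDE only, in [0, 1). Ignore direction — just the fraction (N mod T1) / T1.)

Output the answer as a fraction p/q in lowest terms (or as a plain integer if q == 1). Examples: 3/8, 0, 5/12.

Answer: 15/16

Derivation:
Chain of 3 gears, tooth counts: [7, 16, 7]
  gear 0: T0=7, direction=positive, advance = 63 mod 7 = 0 teeth = 0/7 turn
  gear 1: T1=16, direction=negative, advance = 63 mod 16 = 15 teeth = 15/16 turn
  gear 2: T2=7, direction=positive, advance = 63 mod 7 = 0 teeth = 0/7 turn
Gear 1: 63 mod 16 = 15
Fraction = 15 / 16 = 15/16 (gcd(15,16)=1) = 15/16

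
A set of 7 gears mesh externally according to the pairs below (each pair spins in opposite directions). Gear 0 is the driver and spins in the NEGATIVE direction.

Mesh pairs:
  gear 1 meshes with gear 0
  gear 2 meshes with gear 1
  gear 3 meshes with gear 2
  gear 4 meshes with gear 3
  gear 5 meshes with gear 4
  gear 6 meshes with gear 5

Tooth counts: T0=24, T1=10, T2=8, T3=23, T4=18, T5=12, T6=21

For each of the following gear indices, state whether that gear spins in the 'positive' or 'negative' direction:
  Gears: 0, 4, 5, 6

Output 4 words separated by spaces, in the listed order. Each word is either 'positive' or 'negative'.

Answer: negative negative positive negative

Derivation:
Gear 0 (driver): negative (depth 0)
  gear 1: meshes with gear 0 -> depth 1 -> positive (opposite of gear 0)
  gear 2: meshes with gear 1 -> depth 2 -> negative (opposite of gear 1)
  gear 3: meshes with gear 2 -> depth 3 -> positive (opposite of gear 2)
  gear 4: meshes with gear 3 -> depth 4 -> negative (opposite of gear 3)
  gear 5: meshes with gear 4 -> depth 5 -> positive (opposite of gear 4)
  gear 6: meshes with gear 5 -> depth 6 -> negative (opposite of gear 5)
Queried indices 0, 4, 5, 6 -> negative, negative, positive, negative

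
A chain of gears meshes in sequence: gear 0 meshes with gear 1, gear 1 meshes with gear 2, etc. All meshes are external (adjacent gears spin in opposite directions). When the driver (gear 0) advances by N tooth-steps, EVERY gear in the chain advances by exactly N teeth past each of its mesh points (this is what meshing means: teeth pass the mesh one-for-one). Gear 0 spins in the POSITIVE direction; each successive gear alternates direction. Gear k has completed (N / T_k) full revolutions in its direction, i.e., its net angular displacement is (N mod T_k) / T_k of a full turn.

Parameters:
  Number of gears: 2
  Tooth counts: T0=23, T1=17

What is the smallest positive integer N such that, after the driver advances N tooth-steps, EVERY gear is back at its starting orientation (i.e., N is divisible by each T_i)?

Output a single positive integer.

Answer: 391

Derivation:
Gear k returns to start when N is a multiple of T_k.
All gears at start simultaneously when N is a common multiple of [23, 17]; the smallest such N is lcm(23, 17).
Start: lcm = T0 = 23
Fold in T1=17: gcd(23, 17) = 1; lcm(23, 17) = 23 * 17 / 1 = 391 / 1 = 391
Full cycle length = 391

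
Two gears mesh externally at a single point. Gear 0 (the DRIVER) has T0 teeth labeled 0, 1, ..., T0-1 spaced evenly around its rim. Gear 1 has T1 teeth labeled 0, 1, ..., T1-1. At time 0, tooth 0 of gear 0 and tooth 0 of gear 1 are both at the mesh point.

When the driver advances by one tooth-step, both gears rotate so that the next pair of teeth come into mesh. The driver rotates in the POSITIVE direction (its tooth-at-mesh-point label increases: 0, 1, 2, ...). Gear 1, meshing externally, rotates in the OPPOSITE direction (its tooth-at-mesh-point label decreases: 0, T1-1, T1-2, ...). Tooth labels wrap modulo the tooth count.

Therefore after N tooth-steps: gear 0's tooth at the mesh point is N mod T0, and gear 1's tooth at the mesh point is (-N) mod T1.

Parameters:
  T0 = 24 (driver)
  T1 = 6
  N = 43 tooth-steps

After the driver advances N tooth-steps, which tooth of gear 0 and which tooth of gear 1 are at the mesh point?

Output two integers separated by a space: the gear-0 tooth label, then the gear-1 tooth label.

Answer: 19 5

Derivation:
Gear 0 (driver, T0=24): tooth at mesh = N mod T0
  43 = 1 * 24 + 19, so 43 mod 24 = 19
  gear 0 tooth = 19
Gear 1 (driven, T1=6): tooth at mesh = (-N) mod T1
  43 = 7 * 6 + 1, so 43 mod 6 = 1
  (-43) mod 6 = (-1) mod 6 = 6 - 1 = 5
Mesh after 43 steps: gear-0 tooth 19 meets gear-1 tooth 5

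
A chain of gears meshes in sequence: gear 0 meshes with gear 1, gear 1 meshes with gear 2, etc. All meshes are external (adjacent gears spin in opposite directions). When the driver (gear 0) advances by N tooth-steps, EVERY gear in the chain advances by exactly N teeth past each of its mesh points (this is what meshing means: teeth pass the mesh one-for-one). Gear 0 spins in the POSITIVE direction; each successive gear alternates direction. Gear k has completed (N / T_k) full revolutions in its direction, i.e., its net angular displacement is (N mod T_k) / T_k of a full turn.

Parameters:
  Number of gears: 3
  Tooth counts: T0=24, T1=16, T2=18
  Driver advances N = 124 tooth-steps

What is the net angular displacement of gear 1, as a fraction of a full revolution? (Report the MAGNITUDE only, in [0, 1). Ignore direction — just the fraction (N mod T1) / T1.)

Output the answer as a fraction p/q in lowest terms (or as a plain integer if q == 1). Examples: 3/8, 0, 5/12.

Chain of 3 gears, tooth counts: [24, 16, 18]
  gear 0: T0=24, direction=positive, advance = 124 mod 24 = 4 teeth = 4/24 turn
  gear 1: T1=16, direction=negative, advance = 124 mod 16 = 12 teeth = 12/16 turn
  gear 2: T2=18, direction=positive, advance = 124 mod 18 = 16 teeth = 16/18 turn
Gear 1: 124 mod 16 = 12
Fraction = 12 / 16 = 3/4 (gcd(12,16)=4) = 3/4

Answer: 3/4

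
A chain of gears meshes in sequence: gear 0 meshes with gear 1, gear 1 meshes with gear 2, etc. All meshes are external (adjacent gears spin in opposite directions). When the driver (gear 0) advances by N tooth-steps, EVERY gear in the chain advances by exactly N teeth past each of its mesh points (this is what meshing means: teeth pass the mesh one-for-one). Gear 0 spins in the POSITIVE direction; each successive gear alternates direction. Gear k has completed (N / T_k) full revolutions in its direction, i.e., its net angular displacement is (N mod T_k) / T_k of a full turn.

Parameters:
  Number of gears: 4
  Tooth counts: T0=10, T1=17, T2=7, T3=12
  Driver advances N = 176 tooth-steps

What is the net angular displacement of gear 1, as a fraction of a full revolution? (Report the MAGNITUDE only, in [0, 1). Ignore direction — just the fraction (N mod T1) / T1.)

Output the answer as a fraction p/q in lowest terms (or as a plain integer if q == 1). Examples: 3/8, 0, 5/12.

Chain of 4 gears, tooth counts: [10, 17, 7, 12]
  gear 0: T0=10, direction=positive, advance = 176 mod 10 = 6 teeth = 6/10 turn
  gear 1: T1=17, direction=negative, advance = 176 mod 17 = 6 teeth = 6/17 turn
  gear 2: T2=7, direction=positive, advance = 176 mod 7 = 1 teeth = 1/7 turn
  gear 3: T3=12, direction=negative, advance = 176 mod 12 = 8 teeth = 8/12 turn
Gear 1: 176 mod 17 = 6
Fraction = 6 / 17 = 6/17 (gcd(6,17)=1) = 6/17

Answer: 6/17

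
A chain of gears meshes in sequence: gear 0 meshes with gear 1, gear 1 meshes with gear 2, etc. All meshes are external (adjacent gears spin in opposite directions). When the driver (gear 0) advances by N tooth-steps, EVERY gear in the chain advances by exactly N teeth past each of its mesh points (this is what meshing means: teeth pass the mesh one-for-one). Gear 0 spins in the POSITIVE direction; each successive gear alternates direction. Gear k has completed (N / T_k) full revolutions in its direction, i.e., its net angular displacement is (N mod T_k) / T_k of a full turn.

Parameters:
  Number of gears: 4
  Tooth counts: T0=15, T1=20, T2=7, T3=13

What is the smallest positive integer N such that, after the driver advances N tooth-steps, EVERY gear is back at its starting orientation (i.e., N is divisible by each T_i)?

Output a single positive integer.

Gear k returns to start when N is a multiple of T_k.
All gears at start simultaneously when N is a common multiple of [15, 20, 7, 13]; the smallest such N is lcm(15, 20, 7, 13).
Start: lcm = T0 = 15
Fold in T1=20: gcd(15, 20) = 5; lcm(15, 20) = 15 * 20 / 5 = 300 / 5 = 60
Fold in T2=7: gcd(60, 7) = 1; lcm(60, 7) = 60 * 7 / 1 = 420 / 1 = 420
Fold in T3=13: gcd(420, 13) = 1; lcm(420, 13) = 420 * 13 / 1 = 5460 / 1 = 5460
Full cycle length = 5460

Answer: 5460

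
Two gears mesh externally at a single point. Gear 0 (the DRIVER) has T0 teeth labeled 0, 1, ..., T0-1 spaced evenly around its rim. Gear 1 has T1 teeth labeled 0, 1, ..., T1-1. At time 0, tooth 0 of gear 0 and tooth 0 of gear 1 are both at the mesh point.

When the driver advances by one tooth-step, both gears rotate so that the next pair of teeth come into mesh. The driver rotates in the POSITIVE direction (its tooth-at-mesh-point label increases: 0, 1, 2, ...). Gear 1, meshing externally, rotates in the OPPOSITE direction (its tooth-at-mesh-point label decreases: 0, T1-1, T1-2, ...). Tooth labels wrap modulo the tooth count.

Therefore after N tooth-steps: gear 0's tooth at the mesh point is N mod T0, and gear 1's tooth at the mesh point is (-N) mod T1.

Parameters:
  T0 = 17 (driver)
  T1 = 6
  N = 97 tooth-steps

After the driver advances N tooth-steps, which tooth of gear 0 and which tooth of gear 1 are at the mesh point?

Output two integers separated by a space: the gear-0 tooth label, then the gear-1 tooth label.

Answer: 12 5

Derivation:
Gear 0 (driver, T0=17): tooth at mesh = N mod T0
  97 = 5 * 17 + 12, so 97 mod 17 = 12
  gear 0 tooth = 12
Gear 1 (driven, T1=6): tooth at mesh = (-N) mod T1
  97 = 16 * 6 + 1, so 97 mod 6 = 1
  (-97) mod 6 = (-1) mod 6 = 6 - 1 = 5
Mesh after 97 steps: gear-0 tooth 12 meets gear-1 tooth 5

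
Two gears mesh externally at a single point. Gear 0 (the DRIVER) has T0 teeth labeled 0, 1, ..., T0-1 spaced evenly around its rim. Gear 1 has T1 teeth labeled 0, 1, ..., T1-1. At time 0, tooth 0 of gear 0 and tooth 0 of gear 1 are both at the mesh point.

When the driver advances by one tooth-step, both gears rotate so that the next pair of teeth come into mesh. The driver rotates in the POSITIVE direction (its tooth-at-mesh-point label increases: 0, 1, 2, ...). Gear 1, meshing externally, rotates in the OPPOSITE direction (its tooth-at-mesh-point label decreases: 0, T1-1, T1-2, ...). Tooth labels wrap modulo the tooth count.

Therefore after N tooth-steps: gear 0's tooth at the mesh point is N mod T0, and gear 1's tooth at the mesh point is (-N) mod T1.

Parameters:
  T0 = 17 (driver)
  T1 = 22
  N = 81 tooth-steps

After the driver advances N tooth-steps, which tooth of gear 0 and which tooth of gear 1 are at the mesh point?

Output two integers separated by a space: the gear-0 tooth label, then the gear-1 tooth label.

Answer: 13 7

Derivation:
Gear 0 (driver, T0=17): tooth at mesh = N mod T0
  81 = 4 * 17 + 13, so 81 mod 17 = 13
  gear 0 tooth = 13
Gear 1 (driven, T1=22): tooth at mesh = (-N) mod T1
  81 = 3 * 22 + 15, so 81 mod 22 = 15
  (-81) mod 22 = (-15) mod 22 = 22 - 15 = 7
Mesh after 81 steps: gear-0 tooth 13 meets gear-1 tooth 7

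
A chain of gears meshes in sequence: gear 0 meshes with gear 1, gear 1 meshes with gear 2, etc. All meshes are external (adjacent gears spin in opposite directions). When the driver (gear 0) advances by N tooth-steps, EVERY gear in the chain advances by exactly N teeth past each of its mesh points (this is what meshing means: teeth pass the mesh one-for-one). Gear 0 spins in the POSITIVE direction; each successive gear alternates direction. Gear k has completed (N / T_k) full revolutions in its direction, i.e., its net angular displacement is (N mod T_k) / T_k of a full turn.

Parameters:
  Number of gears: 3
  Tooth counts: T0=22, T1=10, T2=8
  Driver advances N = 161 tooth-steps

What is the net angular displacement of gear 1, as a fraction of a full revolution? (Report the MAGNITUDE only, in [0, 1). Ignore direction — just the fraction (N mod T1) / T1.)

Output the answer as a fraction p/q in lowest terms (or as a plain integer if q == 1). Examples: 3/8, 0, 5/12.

Answer: 1/10

Derivation:
Chain of 3 gears, tooth counts: [22, 10, 8]
  gear 0: T0=22, direction=positive, advance = 161 mod 22 = 7 teeth = 7/22 turn
  gear 1: T1=10, direction=negative, advance = 161 mod 10 = 1 teeth = 1/10 turn
  gear 2: T2=8, direction=positive, advance = 161 mod 8 = 1 teeth = 1/8 turn
Gear 1: 161 mod 10 = 1
Fraction = 1 / 10 = 1/10 (gcd(1,10)=1) = 1/10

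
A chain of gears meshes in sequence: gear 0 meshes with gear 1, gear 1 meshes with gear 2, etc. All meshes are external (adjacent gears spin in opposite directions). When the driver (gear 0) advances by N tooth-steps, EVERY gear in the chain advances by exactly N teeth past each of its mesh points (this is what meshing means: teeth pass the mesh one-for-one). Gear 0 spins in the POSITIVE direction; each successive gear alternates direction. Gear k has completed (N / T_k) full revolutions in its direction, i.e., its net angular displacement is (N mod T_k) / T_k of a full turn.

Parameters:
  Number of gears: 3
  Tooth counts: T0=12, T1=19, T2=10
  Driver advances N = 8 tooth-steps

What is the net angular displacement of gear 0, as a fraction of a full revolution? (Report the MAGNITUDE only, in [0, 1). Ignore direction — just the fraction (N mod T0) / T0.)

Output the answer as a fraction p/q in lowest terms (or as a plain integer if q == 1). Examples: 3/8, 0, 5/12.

Answer: 2/3

Derivation:
Chain of 3 gears, tooth counts: [12, 19, 10]
  gear 0: T0=12, direction=positive, advance = 8 mod 12 = 8 teeth = 8/12 turn
  gear 1: T1=19, direction=negative, advance = 8 mod 19 = 8 teeth = 8/19 turn
  gear 2: T2=10, direction=positive, advance = 8 mod 10 = 8 teeth = 8/10 turn
Gear 0: 8 mod 12 = 8
Fraction = 8 / 12 = 2/3 (gcd(8,12)=4) = 2/3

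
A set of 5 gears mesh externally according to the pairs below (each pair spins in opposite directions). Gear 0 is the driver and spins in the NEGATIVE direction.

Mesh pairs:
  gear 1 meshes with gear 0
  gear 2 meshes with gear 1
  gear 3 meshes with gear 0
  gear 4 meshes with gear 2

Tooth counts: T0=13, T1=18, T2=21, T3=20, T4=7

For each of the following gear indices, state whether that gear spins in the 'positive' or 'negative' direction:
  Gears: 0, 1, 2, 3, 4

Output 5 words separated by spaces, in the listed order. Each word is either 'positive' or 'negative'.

Gear 0 (driver): negative (depth 0)
  gear 1: meshes with gear 0 -> depth 1 -> positive (opposite of gear 0)
  gear 2: meshes with gear 1 -> depth 2 -> negative (opposite of gear 1)
  gear 3: meshes with gear 0 -> depth 1 -> positive (opposite of gear 0)
  gear 4: meshes with gear 2 -> depth 3 -> positive (opposite of gear 2)
Queried indices 0, 1, 2, 3, 4 -> negative, positive, negative, positive, positive

Answer: negative positive negative positive positive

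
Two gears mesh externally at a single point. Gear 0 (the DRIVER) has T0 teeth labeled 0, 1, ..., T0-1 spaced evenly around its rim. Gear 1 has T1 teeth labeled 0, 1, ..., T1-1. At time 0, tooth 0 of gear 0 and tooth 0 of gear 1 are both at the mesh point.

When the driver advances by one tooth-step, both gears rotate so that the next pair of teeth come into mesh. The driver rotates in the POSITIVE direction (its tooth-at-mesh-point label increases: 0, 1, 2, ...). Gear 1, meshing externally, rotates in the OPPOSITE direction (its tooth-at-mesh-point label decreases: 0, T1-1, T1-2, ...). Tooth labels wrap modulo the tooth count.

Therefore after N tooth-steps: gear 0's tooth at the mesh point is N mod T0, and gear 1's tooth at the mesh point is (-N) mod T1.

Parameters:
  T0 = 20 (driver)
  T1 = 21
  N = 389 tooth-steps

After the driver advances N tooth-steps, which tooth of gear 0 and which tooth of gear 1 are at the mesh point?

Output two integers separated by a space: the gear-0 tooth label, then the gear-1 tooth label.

Answer: 9 10

Derivation:
Gear 0 (driver, T0=20): tooth at mesh = N mod T0
  389 = 19 * 20 + 9, so 389 mod 20 = 9
  gear 0 tooth = 9
Gear 1 (driven, T1=21): tooth at mesh = (-N) mod T1
  389 = 18 * 21 + 11, so 389 mod 21 = 11
  (-389) mod 21 = (-11) mod 21 = 21 - 11 = 10
Mesh after 389 steps: gear-0 tooth 9 meets gear-1 tooth 10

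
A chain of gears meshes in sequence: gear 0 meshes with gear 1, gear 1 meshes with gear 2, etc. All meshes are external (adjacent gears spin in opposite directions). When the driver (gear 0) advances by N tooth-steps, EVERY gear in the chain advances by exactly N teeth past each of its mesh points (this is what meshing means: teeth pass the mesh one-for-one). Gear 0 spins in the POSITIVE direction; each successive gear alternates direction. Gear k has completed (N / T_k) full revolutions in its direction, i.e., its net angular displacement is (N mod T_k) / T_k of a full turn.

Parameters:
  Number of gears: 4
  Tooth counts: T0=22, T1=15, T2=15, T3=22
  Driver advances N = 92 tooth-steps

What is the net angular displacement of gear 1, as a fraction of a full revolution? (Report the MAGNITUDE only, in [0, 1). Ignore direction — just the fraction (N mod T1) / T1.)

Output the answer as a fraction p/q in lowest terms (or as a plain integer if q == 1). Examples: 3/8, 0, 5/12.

Answer: 2/15

Derivation:
Chain of 4 gears, tooth counts: [22, 15, 15, 22]
  gear 0: T0=22, direction=positive, advance = 92 mod 22 = 4 teeth = 4/22 turn
  gear 1: T1=15, direction=negative, advance = 92 mod 15 = 2 teeth = 2/15 turn
  gear 2: T2=15, direction=positive, advance = 92 mod 15 = 2 teeth = 2/15 turn
  gear 3: T3=22, direction=negative, advance = 92 mod 22 = 4 teeth = 4/22 turn
Gear 1: 92 mod 15 = 2
Fraction = 2 / 15 = 2/15 (gcd(2,15)=1) = 2/15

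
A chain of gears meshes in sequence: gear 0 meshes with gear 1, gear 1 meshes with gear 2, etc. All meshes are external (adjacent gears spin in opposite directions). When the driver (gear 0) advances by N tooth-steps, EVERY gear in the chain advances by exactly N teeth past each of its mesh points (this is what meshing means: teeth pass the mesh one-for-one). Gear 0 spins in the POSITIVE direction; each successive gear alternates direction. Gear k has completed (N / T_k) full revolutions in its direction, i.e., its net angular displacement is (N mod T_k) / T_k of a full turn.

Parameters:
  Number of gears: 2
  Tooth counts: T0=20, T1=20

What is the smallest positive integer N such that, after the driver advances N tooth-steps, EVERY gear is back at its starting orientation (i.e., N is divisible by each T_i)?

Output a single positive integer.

Answer: 20

Derivation:
Gear k returns to start when N is a multiple of T_k.
All gears at start simultaneously when N is a common multiple of [20, 20]; the smallest such N is lcm(20, 20).
Start: lcm = T0 = 20
Fold in T1=20: gcd(20, 20) = 20; lcm(20, 20) = 20 * 20 / 20 = 400 / 20 = 20
Full cycle length = 20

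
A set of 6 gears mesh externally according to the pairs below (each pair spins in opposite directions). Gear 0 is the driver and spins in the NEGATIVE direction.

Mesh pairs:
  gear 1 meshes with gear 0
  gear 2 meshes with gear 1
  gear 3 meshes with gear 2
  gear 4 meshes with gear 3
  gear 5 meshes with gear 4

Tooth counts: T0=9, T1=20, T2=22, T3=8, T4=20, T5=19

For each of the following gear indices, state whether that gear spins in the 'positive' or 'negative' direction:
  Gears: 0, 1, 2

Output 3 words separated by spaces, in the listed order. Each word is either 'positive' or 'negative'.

Gear 0 (driver): negative (depth 0)
  gear 1: meshes with gear 0 -> depth 1 -> positive (opposite of gear 0)
  gear 2: meshes with gear 1 -> depth 2 -> negative (opposite of gear 1)
  gear 3: meshes with gear 2 -> depth 3 -> positive (opposite of gear 2)
  gear 4: meshes with gear 3 -> depth 4 -> negative (opposite of gear 3)
  gear 5: meshes with gear 4 -> depth 5 -> positive (opposite of gear 4)
Queried indices 0, 1, 2 -> negative, positive, negative

Answer: negative positive negative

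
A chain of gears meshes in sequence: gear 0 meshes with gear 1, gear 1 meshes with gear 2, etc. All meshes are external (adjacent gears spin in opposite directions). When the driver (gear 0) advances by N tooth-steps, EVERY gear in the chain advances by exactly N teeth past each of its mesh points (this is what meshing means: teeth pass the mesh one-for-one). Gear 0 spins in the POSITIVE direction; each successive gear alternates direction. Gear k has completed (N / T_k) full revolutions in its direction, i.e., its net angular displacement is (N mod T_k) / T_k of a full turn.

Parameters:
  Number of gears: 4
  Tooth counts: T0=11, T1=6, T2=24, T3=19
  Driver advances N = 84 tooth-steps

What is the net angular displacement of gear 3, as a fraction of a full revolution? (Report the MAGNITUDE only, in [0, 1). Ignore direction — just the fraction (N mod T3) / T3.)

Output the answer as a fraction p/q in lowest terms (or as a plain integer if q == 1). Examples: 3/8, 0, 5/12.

Chain of 4 gears, tooth counts: [11, 6, 24, 19]
  gear 0: T0=11, direction=positive, advance = 84 mod 11 = 7 teeth = 7/11 turn
  gear 1: T1=6, direction=negative, advance = 84 mod 6 = 0 teeth = 0/6 turn
  gear 2: T2=24, direction=positive, advance = 84 mod 24 = 12 teeth = 12/24 turn
  gear 3: T3=19, direction=negative, advance = 84 mod 19 = 8 teeth = 8/19 turn
Gear 3: 84 mod 19 = 8
Fraction = 8 / 19 = 8/19 (gcd(8,19)=1) = 8/19

Answer: 8/19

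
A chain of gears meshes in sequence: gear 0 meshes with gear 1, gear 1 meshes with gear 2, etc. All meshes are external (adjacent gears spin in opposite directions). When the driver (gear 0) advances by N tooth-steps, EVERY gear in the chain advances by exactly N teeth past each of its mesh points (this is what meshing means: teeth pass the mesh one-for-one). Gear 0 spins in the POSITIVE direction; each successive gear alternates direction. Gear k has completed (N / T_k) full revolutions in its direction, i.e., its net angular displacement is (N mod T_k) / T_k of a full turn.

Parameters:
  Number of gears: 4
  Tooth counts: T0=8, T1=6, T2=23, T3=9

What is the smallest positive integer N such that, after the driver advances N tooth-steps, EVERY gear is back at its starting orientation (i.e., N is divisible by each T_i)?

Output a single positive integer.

Gear k returns to start when N is a multiple of T_k.
All gears at start simultaneously when N is a common multiple of [8, 6, 23, 9]; the smallest such N is lcm(8, 6, 23, 9).
Start: lcm = T0 = 8
Fold in T1=6: gcd(8, 6) = 2; lcm(8, 6) = 8 * 6 / 2 = 48 / 2 = 24
Fold in T2=23: gcd(24, 23) = 1; lcm(24, 23) = 24 * 23 / 1 = 552 / 1 = 552
Fold in T3=9: gcd(552, 9) = 3; lcm(552, 9) = 552 * 9 / 3 = 4968 / 3 = 1656
Full cycle length = 1656

Answer: 1656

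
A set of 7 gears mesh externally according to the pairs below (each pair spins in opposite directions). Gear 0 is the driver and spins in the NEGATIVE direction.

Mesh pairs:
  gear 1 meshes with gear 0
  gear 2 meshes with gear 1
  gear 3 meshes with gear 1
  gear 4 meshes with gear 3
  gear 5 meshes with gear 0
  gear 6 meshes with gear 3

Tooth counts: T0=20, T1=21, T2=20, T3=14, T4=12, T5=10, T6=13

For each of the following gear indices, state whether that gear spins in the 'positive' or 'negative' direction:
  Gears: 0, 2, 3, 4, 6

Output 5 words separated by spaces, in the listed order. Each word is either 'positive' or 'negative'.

Gear 0 (driver): negative (depth 0)
  gear 1: meshes with gear 0 -> depth 1 -> positive (opposite of gear 0)
  gear 2: meshes with gear 1 -> depth 2 -> negative (opposite of gear 1)
  gear 3: meshes with gear 1 -> depth 2 -> negative (opposite of gear 1)
  gear 4: meshes with gear 3 -> depth 3 -> positive (opposite of gear 3)
  gear 5: meshes with gear 0 -> depth 1 -> positive (opposite of gear 0)
  gear 6: meshes with gear 3 -> depth 3 -> positive (opposite of gear 3)
Queried indices 0, 2, 3, 4, 6 -> negative, negative, negative, positive, positive

Answer: negative negative negative positive positive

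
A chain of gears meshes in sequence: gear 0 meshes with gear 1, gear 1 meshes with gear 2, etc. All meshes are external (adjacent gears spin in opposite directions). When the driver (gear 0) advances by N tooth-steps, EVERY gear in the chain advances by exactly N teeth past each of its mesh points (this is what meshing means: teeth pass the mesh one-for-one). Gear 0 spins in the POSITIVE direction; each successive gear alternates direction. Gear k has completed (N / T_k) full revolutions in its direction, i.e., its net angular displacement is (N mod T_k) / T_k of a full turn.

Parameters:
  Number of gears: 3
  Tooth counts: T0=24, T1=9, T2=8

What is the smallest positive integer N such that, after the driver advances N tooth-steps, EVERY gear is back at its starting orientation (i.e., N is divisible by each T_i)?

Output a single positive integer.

Answer: 72

Derivation:
Gear k returns to start when N is a multiple of T_k.
All gears at start simultaneously when N is a common multiple of [24, 9, 8]; the smallest such N is lcm(24, 9, 8).
Start: lcm = T0 = 24
Fold in T1=9: gcd(24, 9) = 3; lcm(24, 9) = 24 * 9 / 3 = 216 / 3 = 72
Fold in T2=8: gcd(72, 8) = 8; lcm(72, 8) = 72 * 8 / 8 = 576 / 8 = 72
Full cycle length = 72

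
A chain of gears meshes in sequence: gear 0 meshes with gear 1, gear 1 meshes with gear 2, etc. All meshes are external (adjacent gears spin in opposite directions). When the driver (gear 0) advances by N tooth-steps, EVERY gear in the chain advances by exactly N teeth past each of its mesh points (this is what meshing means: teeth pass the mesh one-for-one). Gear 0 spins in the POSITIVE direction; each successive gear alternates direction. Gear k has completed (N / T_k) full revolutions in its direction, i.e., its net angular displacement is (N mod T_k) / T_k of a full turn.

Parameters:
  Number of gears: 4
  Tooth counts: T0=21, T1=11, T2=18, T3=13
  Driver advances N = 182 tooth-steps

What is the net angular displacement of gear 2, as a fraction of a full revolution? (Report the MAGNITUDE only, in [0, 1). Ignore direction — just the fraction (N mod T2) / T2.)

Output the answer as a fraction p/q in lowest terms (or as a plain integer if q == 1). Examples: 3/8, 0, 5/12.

Chain of 4 gears, tooth counts: [21, 11, 18, 13]
  gear 0: T0=21, direction=positive, advance = 182 mod 21 = 14 teeth = 14/21 turn
  gear 1: T1=11, direction=negative, advance = 182 mod 11 = 6 teeth = 6/11 turn
  gear 2: T2=18, direction=positive, advance = 182 mod 18 = 2 teeth = 2/18 turn
  gear 3: T3=13, direction=negative, advance = 182 mod 13 = 0 teeth = 0/13 turn
Gear 2: 182 mod 18 = 2
Fraction = 2 / 18 = 1/9 (gcd(2,18)=2) = 1/9

Answer: 1/9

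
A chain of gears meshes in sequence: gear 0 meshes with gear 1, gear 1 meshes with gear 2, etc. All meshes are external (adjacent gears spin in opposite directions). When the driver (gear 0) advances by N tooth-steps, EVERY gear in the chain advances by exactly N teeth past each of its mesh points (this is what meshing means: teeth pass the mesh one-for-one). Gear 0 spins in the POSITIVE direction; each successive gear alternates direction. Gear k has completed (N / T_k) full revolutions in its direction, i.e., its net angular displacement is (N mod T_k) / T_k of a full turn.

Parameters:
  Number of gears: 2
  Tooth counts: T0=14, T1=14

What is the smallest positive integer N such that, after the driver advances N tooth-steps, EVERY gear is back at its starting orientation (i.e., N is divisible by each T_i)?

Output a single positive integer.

Answer: 14

Derivation:
Gear k returns to start when N is a multiple of T_k.
All gears at start simultaneously when N is a common multiple of [14, 14]; the smallest such N is lcm(14, 14).
Start: lcm = T0 = 14
Fold in T1=14: gcd(14, 14) = 14; lcm(14, 14) = 14 * 14 / 14 = 196 / 14 = 14
Full cycle length = 14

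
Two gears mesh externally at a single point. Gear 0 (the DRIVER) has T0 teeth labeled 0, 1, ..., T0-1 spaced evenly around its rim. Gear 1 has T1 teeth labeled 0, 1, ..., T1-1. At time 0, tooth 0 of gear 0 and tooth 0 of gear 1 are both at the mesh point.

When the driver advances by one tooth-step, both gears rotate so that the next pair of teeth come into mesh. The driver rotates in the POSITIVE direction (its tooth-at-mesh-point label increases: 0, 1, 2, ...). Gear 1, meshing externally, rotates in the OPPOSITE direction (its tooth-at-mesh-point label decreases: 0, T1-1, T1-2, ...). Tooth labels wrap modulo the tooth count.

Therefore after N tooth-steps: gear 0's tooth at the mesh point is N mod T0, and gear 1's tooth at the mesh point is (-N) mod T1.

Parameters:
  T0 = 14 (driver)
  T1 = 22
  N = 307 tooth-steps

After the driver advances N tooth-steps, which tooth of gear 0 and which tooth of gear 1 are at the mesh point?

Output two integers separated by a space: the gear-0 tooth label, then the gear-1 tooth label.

Gear 0 (driver, T0=14): tooth at mesh = N mod T0
  307 = 21 * 14 + 13, so 307 mod 14 = 13
  gear 0 tooth = 13
Gear 1 (driven, T1=22): tooth at mesh = (-N) mod T1
  307 = 13 * 22 + 21, so 307 mod 22 = 21
  (-307) mod 22 = (-21) mod 22 = 22 - 21 = 1
Mesh after 307 steps: gear-0 tooth 13 meets gear-1 tooth 1

Answer: 13 1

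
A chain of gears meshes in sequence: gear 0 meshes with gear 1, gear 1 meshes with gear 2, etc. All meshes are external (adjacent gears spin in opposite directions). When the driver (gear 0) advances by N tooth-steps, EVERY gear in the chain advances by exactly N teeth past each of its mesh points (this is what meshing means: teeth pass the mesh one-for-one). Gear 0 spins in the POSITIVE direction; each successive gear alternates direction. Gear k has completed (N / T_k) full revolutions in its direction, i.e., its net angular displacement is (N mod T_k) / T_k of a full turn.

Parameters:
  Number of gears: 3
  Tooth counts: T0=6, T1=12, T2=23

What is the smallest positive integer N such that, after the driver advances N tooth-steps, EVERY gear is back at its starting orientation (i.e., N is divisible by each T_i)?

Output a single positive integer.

Answer: 276

Derivation:
Gear k returns to start when N is a multiple of T_k.
All gears at start simultaneously when N is a common multiple of [6, 12, 23]; the smallest such N is lcm(6, 12, 23).
Start: lcm = T0 = 6
Fold in T1=12: gcd(6, 12) = 6; lcm(6, 12) = 6 * 12 / 6 = 72 / 6 = 12
Fold in T2=23: gcd(12, 23) = 1; lcm(12, 23) = 12 * 23 / 1 = 276 / 1 = 276
Full cycle length = 276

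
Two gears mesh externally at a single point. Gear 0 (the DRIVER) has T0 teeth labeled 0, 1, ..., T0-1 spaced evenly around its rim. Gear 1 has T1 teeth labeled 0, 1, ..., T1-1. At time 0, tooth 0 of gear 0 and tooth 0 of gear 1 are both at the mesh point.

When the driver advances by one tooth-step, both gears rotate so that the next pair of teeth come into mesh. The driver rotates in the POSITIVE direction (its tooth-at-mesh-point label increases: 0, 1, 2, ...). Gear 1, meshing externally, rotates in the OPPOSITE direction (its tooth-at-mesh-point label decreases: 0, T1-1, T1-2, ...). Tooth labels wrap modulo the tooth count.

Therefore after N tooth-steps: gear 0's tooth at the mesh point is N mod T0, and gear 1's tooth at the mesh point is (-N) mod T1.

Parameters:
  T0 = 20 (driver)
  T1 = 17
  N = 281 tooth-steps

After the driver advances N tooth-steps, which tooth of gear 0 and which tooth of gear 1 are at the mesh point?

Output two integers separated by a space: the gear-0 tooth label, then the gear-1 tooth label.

Gear 0 (driver, T0=20): tooth at mesh = N mod T0
  281 = 14 * 20 + 1, so 281 mod 20 = 1
  gear 0 tooth = 1
Gear 1 (driven, T1=17): tooth at mesh = (-N) mod T1
  281 = 16 * 17 + 9, so 281 mod 17 = 9
  (-281) mod 17 = (-9) mod 17 = 17 - 9 = 8
Mesh after 281 steps: gear-0 tooth 1 meets gear-1 tooth 8

Answer: 1 8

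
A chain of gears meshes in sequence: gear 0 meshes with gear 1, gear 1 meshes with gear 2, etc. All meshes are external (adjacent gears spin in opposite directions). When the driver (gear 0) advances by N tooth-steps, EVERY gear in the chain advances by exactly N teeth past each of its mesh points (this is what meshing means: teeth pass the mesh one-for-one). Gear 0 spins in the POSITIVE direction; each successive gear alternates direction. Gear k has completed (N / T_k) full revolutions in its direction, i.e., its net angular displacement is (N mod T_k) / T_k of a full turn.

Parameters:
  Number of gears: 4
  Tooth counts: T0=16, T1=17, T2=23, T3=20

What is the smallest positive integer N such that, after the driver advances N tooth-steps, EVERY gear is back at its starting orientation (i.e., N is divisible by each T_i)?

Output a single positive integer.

Gear k returns to start when N is a multiple of T_k.
All gears at start simultaneously when N is a common multiple of [16, 17, 23, 20]; the smallest such N is lcm(16, 17, 23, 20).
Start: lcm = T0 = 16
Fold in T1=17: gcd(16, 17) = 1; lcm(16, 17) = 16 * 17 / 1 = 272 / 1 = 272
Fold in T2=23: gcd(272, 23) = 1; lcm(272, 23) = 272 * 23 / 1 = 6256 / 1 = 6256
Fold in T3=20: gcd(6256, 20) = 4; lcm(6256, 20) = 6256 * 20 / 4 = 125120 / 4 = 31280
Full cycle length = 31280

Answer: 31280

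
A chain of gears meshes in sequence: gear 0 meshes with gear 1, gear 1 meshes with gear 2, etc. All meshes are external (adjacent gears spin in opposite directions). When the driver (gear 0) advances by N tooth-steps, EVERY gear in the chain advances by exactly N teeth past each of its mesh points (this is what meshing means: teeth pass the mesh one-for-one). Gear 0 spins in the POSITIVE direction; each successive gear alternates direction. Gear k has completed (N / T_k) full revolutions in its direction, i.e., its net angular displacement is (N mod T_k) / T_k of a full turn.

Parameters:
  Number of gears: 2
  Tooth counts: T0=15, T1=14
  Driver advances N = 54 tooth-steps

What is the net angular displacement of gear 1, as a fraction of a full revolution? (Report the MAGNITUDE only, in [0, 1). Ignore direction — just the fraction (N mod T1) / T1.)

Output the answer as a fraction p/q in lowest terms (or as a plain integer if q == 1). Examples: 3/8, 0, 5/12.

Answer: 6/7

Derivation:
Chain of 2 gears, tooth counts: [15, 14]
  gear 0: T0=15, direction=positive, advance = 54 mod 15 = 9 teeth = 9/15 turn
  gear 1: T1=14, direction=negative, advance = 54 mod 14 = 12 teeth = 12/14 turn
Gear 1: 54 mod 14 = 12
Fraction = 12 / 14 = 6/7 (gcd(12,14)=2) = 6/7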